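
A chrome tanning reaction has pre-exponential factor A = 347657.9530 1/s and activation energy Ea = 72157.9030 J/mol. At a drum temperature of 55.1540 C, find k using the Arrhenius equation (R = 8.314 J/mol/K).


T_K = T_C + 273.15 = 55.1540 + 273.15 = 328.3040 K
exponent = -Ea / (R * T_K) = -72157.9030 / (8.314 * 328.3040) = -26.4361
k = A * exp(exponent) = 347657.9530 * exp(-26.4361) = 1.1484e-06 1/s


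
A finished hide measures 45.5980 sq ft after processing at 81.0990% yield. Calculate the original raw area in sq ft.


Formula: raw = finished * 100 / yield
Substituting: raw = 45.5980 * 100 / 81.0990
Result: 56.2251 sq ft


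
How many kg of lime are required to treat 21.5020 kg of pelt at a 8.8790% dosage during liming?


Formula: Lime = substrate * pct / 100
Substituting: Lime = 21.5020 * 8.8790 / 100
Result: 1.9092 kg


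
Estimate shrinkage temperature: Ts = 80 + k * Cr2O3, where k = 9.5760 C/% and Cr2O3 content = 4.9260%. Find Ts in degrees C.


Formula: Ts = 80 + k * Cr2O3
Substituting: Ts = 80 + 9.5760 * 4.9260
Result: 127.1714 C


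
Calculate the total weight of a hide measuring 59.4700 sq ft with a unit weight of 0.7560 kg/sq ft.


Formula: Weight = area * weight_per_sqft
Substituting: Weight = 59.4700 * 0.7560
Result: 44.9593 kg


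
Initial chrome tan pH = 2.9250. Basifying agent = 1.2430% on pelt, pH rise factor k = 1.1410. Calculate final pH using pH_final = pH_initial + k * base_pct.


Formula: pH_final = pH_initial + k * base_pct
Substituting: pH_final = 2.9250 + 1.1410 * 1.2430
Result: 4.3433


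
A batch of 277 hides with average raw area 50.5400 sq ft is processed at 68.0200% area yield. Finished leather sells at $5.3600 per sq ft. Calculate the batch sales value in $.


Raw_total = N * avg_area = 277 * 50.5400 = 13999.5800 sq ft
Finished = Raw_total * yield / 100 = 13999.5800 * 68.0200 / 100 = 9522.5143 sq ft
Value = Finished * price = 9522.5143 * 5.3600 = 51040.6767 $


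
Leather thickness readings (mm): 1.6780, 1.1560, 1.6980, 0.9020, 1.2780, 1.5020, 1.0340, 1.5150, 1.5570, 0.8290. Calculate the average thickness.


Formula: Average = sum / n
Substituting: Average = 13.1490 / 10
Result: 1.3149 mm


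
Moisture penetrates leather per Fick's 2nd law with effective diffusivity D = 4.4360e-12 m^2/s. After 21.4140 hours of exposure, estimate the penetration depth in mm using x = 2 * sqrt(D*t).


t = 21.4140 hr * 3600 = 77090.4000 s
D * t = 4.4360e-12 * 77090.4000 = 3.4197e-07
x = 2 * sqrt(D*t) = 2 * sqrt(3.4197e-07) = 0.00116957 m = 1.1696 mm


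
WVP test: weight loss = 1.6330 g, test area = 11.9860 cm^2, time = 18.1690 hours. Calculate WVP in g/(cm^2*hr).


Formula: WVP = loss / (area * time)
Substituting: WVP = 1.6330 / (11.9860 * 18.1690)
Result: 0.00749861 g/(cm^2*hr)


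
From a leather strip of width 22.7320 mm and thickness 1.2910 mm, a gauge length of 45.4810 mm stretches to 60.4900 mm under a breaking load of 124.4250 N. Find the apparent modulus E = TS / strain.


TS = F / (w * t) = 124.4250 / (22.7320 * 1.2910) = 4.2398 N/mm^2
strain = (Lf - L0) / L0 = (60.4900 - 45.4810) / 45.4810 = 0.3300
E = TS / strain = 4.2398 / 0.3300 = 12.8476 N/mm^2


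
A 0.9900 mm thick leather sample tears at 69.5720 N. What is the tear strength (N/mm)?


Formula: Tear strength = force / thickness
Substituting: Tear strength = 69.5720 / 0.9900
Result: 70.2747 N/mm


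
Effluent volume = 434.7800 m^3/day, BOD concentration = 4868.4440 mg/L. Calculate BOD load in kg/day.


Formula: BOD_load = volume * conc / 1000
Substituting: BOD_load = 434.7800 * 4868.4440 / 1000
Result: 2116.7021 kg/day


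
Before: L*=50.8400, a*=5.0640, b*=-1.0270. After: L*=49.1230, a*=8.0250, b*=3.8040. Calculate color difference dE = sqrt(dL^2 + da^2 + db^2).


dL = -1.7170, da = 2.9610, db = 4.8310
dE = sqrt((-1.7170)^2 + 2.9610^2 + 4.8310^2) = 5.9207


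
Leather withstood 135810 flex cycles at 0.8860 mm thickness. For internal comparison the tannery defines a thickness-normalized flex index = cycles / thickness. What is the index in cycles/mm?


Formula: Index = cycles / thickness
Substituting: Index = 135810 / 0.8860
Result: 153284.4244 cycles/mm


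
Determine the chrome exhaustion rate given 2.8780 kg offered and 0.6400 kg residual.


Formula: Uptake = (offered - residual) / offered * 100
Substituting: Uptake = (2.8780 - 0.6400) / 2.8780 * 100
Result: 77.7623 %


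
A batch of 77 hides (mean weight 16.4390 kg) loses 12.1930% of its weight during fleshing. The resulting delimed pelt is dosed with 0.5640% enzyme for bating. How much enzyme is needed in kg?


Total_raw = N * avg_wt = 77 * 16.4390 = 1265.8030 kg
Substrate = Total_raw * (1 - loss/100) = 1265.8030 * (1 - 12.1930/100) = 1111.4636 kg
Enzyme = Substrate * pct / 100 = 1111.4636 * 0.5640 / 100 = 6.2687 kg


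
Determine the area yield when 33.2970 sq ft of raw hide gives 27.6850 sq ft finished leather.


Formula: Yield = finished / raw * 100
Substituting: Yield = 27.6850 / 33.2970 * 100
Result: 83.1456 %


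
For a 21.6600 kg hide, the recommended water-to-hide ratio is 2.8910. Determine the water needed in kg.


Formula: Water = hide_weight * ratio
Substituting: Water = 21.6600 * 2.8910
Result: 62.6191 kg


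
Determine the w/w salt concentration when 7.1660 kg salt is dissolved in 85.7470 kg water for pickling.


Formula: Conc = salt / (water + salt) * 100
Substituting: Conc = 7.1660 / (85.7470 + 7.1660) * 100
Result: 7.7126 %


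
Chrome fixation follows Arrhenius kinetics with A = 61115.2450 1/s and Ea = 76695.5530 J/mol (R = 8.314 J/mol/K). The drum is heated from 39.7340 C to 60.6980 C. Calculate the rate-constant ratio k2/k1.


T1 = 39.7340 + 273.15 = 312.8840 K; T2 = 60.6980 + 273.15 = 333.8480 K
k1 = A * exp(-Ea/(R*T1)) = 61115.2450 * exp(-76695.5530/(8.314*312.8840)) = 9.5872e-09 1/s
k2 = A * exp(-Ea/(R*T2)) = 61115.2450 * exp(-76695.5530/(8.314*333.8480)) = 6.1059e-08 1/s
k2/k1 = 6.1059e-08 / 9.5872e-09 = 6.3688


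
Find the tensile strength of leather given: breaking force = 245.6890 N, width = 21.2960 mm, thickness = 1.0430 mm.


Formula: TS = force / (width * thickness)
Substituting: TS = 245.6890 / (21.2960 * 1.0430)
Result: 11.0612 N/mm^2


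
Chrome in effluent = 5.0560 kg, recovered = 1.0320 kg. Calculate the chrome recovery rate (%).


Formula: Recovery = recovered / input * 100
Substituting: Recovery = 1.0320 / 5.0560 * 100
Result: 20.4114 %


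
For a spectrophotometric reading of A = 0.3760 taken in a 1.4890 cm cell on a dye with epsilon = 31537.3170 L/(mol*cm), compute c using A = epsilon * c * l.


Formula: c = A / (epsilon * l)
Substituting: c = 0.3760 / (31537.3170 * 1.4890)
Result: 8.0070e-06 mol/L


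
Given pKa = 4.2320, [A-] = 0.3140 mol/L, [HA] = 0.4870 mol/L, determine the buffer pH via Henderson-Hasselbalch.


ratio = [A-] / [HA] = 0.3140 / 0.4870 = 0.6448
log10(ratio) = -0.1906
pH = pKa + log10(ratio) = 4.2320 - 0.1906 = 4.0414


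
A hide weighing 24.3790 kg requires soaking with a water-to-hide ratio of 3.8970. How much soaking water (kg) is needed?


Formula: Water = hide_weight * ratio
Substituting: Water = 24.3790 * 3.8970
Result: 95.0050 kg


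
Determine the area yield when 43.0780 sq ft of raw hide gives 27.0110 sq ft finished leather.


Formula: Yield = finished / raw * 100
Substituting: Yield = 27.0110 / 43.0780 * 100
Result: 62.7025 %


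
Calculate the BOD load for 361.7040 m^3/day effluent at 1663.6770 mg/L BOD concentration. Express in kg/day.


Formula: BOD_load = volume * conc / 1000
Substituting: BOD_load = 361.7040 * 1663.6770 / 1000
Result: 601.7586 kg/day


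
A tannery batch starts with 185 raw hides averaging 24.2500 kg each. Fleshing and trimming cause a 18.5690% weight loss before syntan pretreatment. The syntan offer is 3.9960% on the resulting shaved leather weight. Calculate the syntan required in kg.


Total_raw = N * avg_wt = 185 * 24.2500 = 4486.2500 kg
Substrate = Total_raw * (1 - loss/100) = 4486.2500 * (1 - 18.5690/100) = 3653.1982 kg
Syntan = Substrate * pct / 100 = 3653.1982 * 3.9960 / 100 = 145.9818 kg


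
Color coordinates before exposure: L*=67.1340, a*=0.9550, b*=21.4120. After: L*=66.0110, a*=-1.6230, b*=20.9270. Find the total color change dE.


dL = -1.1230, da = -2.5780, db = -0.4850
dE = sqrt((-1.1230)^2 + (-2.5780)^2 + (-0.4850)^2) = 2.8535


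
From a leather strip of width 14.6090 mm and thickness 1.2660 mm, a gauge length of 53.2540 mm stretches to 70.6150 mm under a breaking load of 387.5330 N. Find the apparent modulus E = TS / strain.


TS = F / (w * t) = 387.5330 / (14.6090 * 1.2660) = 20.9534 N/mm^2
strain = (Lf - L0) / L0 = (70.6150 - 53.2540) / 53.2540 = 0.3260
E = TS / strain = 20.9534 / 0.3260 = 64.2735 N/mm^2


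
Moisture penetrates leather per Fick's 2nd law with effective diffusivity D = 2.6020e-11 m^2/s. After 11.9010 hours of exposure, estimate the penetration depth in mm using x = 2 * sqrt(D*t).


t = 11.9010 hr * 3600 = 42843.6000 s
D * t = 2.6020e-11 * 42843.6000 = 1.1148e-06
x = 2 * sqrt(D*t) = 2 * sqrt(1.1148e-06) = 0.00211167 m = 2.1117 mm


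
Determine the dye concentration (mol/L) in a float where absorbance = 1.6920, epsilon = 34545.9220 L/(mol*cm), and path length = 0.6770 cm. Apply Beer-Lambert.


Formula: c = A / (epsilon * l)
Substituting: c = 1.6920 / (34545.9220 * 0.6770)
Result: 7.2346e-05 mol/L


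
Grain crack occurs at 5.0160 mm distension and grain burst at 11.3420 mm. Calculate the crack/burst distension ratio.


Formula: Ratio = crack / burst
Substituting: Ratio = 5.0160 / 11.3420
Result: 0.4423


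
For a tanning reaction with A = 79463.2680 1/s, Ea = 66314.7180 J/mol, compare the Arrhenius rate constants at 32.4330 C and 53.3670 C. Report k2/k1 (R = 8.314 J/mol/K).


T1 = 32.4330 + 273.15 = 305.5830 K; T2 = 53.3670 + 273.15 = 326.5170 K
k1 = A * exp(-Ea/(R*T1)) = 79463.2680 * exp(-66314.7180/(8.314*305.5830)) = 3.6668e-07 1/s
k2 = A * exp(-Ea/(R*T2)) = 79463.2680 * exp(-66314.7180/(8.314*326.5170)) = 1.9547e-06 1/s
k2/k1 = 1.9547e-06 / 3.6668e-07 = 5.3306


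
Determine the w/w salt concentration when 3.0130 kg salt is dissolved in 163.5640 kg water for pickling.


Formula: Conc = salt / (water + salt) * 100
Substituting: Conc = 3.0130 / (163.5640 + 3.0130) * 100
Result: 1.8088 %


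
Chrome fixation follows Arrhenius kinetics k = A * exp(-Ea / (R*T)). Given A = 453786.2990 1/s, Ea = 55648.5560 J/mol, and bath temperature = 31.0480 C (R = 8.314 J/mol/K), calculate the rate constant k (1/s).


T_K = T_C + 273.15 = 31.0480 + 273.15 = 304.1980 K
exponent = -Ea / (R * T_K) = -55648.5560 / (8.314 * 304.1980) = -22.0033
k = A * exp(exponent) = 453786.2990 * exp(-22.0033) = 1.2617e-04 1/s


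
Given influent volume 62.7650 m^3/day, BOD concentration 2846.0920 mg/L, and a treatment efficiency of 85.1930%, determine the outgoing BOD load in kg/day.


Load_in = volume * conc / 1000 = 62.7650 * 2846.0920 / 1000 = 178.6350 kg/day
Removed = Load_in * eff / 100 = 178.6350 * 85.1930 / 100 = 152.1845 kg/day
Load_out = Load_in - Removed = 178.6350 - 152.1845 = 26.4505 kg/day


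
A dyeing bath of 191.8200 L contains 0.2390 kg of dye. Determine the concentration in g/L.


Formula: Conc = dye_mass(kg) / volume(L) * 1000
Substituting: Conc = 0.2390 / 191.8200 * 1000
Result: 1.2460 g/L


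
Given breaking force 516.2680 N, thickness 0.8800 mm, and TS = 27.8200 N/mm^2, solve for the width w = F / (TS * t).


Formula: w = F / (TS * t)
Substituting: w = 516.2680 / (27.8200 * 0.8800)
Result: 21.0880 mm


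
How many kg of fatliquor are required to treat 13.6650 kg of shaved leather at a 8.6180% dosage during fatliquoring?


Formula: Fat = substrate * pct / 100
Substituting: Fat = 13.6650 * 8.6180 / 100
Result: 1.1776 kg


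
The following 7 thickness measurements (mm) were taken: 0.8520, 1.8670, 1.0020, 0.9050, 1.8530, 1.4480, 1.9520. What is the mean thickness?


Formula: Average = sum / n
Substituting: Average = 9.8790 / 7
Result: 1.4113 mm


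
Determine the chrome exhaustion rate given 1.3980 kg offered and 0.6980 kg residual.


Formula: Uptake = (offered - residual) / offered * 100
Substituting: Uptake = (1.3980 - 0.6980) / 1.3980 * 100
Result: 50.0715 %


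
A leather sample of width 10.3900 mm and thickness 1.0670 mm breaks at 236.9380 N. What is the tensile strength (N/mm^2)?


Formula: TS = force / (width * thickness)
Substituting: TS = 236.9380 / (10.3900 * 1.0670)
Result: 21.3725 N/mm^2


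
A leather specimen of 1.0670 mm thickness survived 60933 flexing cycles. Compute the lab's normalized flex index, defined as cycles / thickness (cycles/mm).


Formula: Index = cycles / thickness
Substituting: Index = 60933 / 1.0670
Result: 57106.8416 cycles/mm


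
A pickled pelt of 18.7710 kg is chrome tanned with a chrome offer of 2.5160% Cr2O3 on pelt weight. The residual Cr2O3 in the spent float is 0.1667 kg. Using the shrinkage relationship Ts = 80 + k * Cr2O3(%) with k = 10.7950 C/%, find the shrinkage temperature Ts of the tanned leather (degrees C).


Offered = pelt * offer_pct / 100 = 18.7710 * 2.5160 / 100 = 0.4723 kg
Uptake = offered - residual = 0.4723 - 0.1667 = 0.3056 kg
Cr2O3% on pelt = uptake / pelt * 100 = 0.3056 / 18.7710 * 100 = 1.6279 %
Ts = 80 + k * Cr2O3% = 80 + 10.7950 * 1.6279 = 97.5735 C


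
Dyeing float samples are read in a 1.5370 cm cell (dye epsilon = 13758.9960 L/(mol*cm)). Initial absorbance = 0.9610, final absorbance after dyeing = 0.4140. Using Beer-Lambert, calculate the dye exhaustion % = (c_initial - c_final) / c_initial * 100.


c_initial = A_i / (epsilon * l) = 0.9610 / (13758.9960 * 1.5370) = 4.5443e-05 mol/L
c_final = A_f / (epsilon * l) = 0.4140 / (13758.9960 * 1.5370) = 1.9577e-05 mol/L
Exhaustion = (c_initial - c_final) / c_initial * 100 = (4.5443e-05 - 1.9577e-05) / 4.5443e-05 * 100 = 56.9199 %


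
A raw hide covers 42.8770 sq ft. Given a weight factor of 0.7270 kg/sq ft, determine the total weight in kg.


Formula: Weight = area * weight_per_sqft
Substituting: Weight = 42.8770 * 0.7270
Result: 31.1716 kg


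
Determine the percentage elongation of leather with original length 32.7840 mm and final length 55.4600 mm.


Formula: Elongation = (Lf - L0) / L0 * 100
Substituting: Elongation = (55.4600 - 32.7840) / 32.7840 * 100
Result: 69.1679 %


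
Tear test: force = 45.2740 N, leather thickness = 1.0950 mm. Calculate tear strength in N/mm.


Formula: Tear strength = force / thickness
Substituting: Tear strength = 45.2740 / 1.0950
Result: 41.3461 N/mm


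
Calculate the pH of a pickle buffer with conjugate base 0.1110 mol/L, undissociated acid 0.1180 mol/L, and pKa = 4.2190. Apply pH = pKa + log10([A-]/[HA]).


ratio = [A-] / [HA] = 0.1110 / 0.1180 = 0.9407
log10(ratio) = -0.026559
pH = pKa + log10(ratio) = 4.2190 - 0.026559 = 4.1924


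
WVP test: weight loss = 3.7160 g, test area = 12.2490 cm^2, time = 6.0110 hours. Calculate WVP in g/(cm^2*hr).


Formula: WVP = loss / (area * time)
Substituting: WVP = 3.7160 / (12.2490 * 6.0110)
Result: 0.0504694 g/(cm^2*hr)


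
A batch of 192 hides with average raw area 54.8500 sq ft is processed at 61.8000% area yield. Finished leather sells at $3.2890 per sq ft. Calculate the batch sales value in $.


Raw_total = N * avg_area = 192 * 54.8500 = 10531.2000 sq ft
Finished = Raw_total * yield / 100 = 10531.2000 * 61.8000 / 100 = 6508.2816 sq ft
Value = Finished * price = 6508.2816 * 3.2890 = 21405.7382 $


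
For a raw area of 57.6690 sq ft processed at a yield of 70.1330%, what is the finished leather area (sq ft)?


Formula: finished = raw * yield / 100
Substituting: finished = 57.6690 * 70.1330 / 100
Result: 40.4450 sq ft


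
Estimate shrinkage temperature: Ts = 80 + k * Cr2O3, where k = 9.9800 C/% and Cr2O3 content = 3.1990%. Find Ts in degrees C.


Formula: Ts = 80 + k * Cr2O3
Substituting: Ts = 80 + 9.9800 * 3.1990
Result: 111.9260 C


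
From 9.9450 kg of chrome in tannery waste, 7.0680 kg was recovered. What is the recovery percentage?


Formula: Recovery = recovered / input * 100
Substituting: Recovery = 7.0680 / 9.9450 * 100
Result: 71.0709 %


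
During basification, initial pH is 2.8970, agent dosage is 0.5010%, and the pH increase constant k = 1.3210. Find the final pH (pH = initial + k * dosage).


Formula: pH_final = pH_initial + k * base_pct
Substituting: pH_final = 2.8970 + 1.3210 * 0.5010
Result: 3.5588


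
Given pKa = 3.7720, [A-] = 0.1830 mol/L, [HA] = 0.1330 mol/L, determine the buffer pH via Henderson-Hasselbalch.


ratio = [A-] / [HA] = 0.1830 / 0.1330 = 1.3759
log10(ratio) = 0.1386
pH = pKa + log10(ratio) = 3.7720 + 0.1386 = 3.9106


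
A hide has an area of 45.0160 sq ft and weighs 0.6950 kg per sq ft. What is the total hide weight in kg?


Formula: Weight = area * weight_per_sqft
Substituting: Weight = 45.0160 * 0.6950
Result: 31.2861 kg


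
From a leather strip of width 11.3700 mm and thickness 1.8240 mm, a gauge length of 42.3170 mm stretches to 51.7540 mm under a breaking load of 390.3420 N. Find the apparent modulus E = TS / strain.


TS = F / (w * t) = 390.3420 / (11.3700 * 1.8240) = 18.8217 N/mm^2
strain = (Lf - L0) / L0 = (51.7540 - 42.3170) / 42.3170 = 0.2230
E = TS / strain = 18.8217 / 0.2230 = 84.3997 N/mm^2


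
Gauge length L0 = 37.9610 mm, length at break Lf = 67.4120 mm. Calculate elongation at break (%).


Formula: Elongation = (Lf - L0) / L0 * 100
Substituting: Elongation = (67.4120 - 37.9610) / 37.9610 * 100
Result: 77.5823 %


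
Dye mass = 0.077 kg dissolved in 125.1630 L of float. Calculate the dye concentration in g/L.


Formula: Conc = dye_mass(kg) / volume(L) * 1000
Substituting: Conc = 0.077 / 125.1630 * 1000
Result: 0.6152 g/L


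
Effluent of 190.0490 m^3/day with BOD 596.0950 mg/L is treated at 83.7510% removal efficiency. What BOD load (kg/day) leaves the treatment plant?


Load_in = volume * conc / 1000 = 190.0490 * 596.0950 / 1000 = 113.2873 kg/day
Removed = Load_in * eff / 100 = 113.2873 * 83.7510 / 100 = 94.8792 kg/day
Load_out = Load_in - Removed = 113.2873 - 94.8792 = 18.4080 kg/day


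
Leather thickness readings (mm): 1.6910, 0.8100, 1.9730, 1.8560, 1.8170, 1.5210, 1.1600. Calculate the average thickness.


Formula: Average = sum / n
Substituting: Average = 10.8280 / 7
Result: 1.5469 mm


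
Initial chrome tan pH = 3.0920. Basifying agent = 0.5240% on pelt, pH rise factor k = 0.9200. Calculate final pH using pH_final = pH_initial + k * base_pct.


Formula: pH_final = pH_initial + k * base_pct
Substituting: pH_final = 3.0920 + 0.9200 * 0.5240
Result: 3.5741


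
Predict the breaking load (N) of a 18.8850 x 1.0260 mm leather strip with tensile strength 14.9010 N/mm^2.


Formula: F = TS * w * t
Substituting: F = 14.9010 * 18.8850 * 1.0260
Result: 288.7219 N


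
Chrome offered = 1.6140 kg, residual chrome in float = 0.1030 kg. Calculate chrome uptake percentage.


Formula: Uptake = (offered - residual) / offered * 100
Substituting: Uptake = (1.6140 - 0.1030) / 1.6140 * 100
Result: 93.6183 %


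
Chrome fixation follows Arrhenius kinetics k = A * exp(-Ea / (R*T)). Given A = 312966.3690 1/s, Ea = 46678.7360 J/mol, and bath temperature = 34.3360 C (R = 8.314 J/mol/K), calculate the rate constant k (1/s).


T_K = T_C + 273.15 = 34.3360 + 273.15 = 307.4860 K
exponent = -Ea / (R * T_K) = -46678.7360 / (8.314 * 307.4860) = -18.2593
k = A * exp(exponent) = 312966.3690 * exp(-18.2593) = 0.00367783 1/s


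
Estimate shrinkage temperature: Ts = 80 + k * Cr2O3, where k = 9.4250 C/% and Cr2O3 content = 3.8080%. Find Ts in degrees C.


Formula: Ts = 80 + k * Cr2O3
Substituting: Ts = 80 + 9.4250 * 3.8080
Result: 115.8904 C


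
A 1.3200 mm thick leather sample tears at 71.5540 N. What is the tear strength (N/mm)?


Formula: Tear strength = force / thickness
Substituting: Tear strength = 71.5540 / 1.3200
Result: 54.2076 N/mm


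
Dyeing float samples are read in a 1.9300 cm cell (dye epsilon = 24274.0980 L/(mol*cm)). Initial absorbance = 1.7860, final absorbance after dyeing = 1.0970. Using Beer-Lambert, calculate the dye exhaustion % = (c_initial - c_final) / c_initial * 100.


c_initial = A_i / (epsilon * l) = 1.7860 / (24274.0980 * 1.9300) = 3.8122e-05 mol/L
c_final = A_f / (epsilon * l) = 1.0970 / (24274.0980 * 1.9300) = 2.3416e-05 mol/L
Exhaustion = (c_initial - c_final) / c_initial * 100 = (3.8122e-05 - 2.3416e-05) / 3.8122e-05 * 100 = 38.5778 %


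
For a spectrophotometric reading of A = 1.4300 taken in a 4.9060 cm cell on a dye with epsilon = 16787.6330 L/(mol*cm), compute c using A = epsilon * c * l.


Formula: c = A / (epsilon * l)
Substituting: c = 1.4300 / (16787.6330 * 4.9060)
Result: 1.7363e-05 mol/L


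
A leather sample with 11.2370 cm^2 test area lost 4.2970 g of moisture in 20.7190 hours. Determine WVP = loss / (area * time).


Formula: WVP = loss / (area * time)
Substituting: WVP = 4.2970 / (11.2370 * 20.7190)
Result: 0.0184564 g/(cm^2*hr)


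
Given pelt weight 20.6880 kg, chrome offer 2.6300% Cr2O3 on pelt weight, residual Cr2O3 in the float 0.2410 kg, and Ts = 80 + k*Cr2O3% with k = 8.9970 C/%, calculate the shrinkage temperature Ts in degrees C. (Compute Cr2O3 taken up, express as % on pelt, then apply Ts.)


Offered = pelt * offer_pct / 100 = 20.6880 * 2.6300 / 100 = 0.5441 kg
Uptake = offered - residual = 0.5441 - 0.2410 = 0.3031 kg
Cr2O3% on pelt = uptake / pelt * 100 = 0.3031 / 20.6880 * 100 = 1.4651 %
Ts = 80 + k * Cr2O3% = 80 + 8.9970 * 1.4651 = 93.1813 C


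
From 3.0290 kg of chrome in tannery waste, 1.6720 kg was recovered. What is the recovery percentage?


Formula: Recovery = recovered / input * 100
Substituting: Recovery = 1.6720 / 3.0290 * 100
Result: 55.1997 %


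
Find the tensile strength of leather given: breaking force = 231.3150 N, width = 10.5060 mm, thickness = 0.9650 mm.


Formula: TS = force / (width * thickness)
Substituting: TS = 231.3150 / (10.5060 * 0.9650)
Result: 22.8160 N/mm^2


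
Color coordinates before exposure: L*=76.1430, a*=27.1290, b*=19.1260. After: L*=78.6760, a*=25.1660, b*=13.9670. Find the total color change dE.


dL = 2.5330, da = -1.9630, db = -5.1590
dE = sqrt(2.5330^2 + (-1.9630)^2 + (-5.1590)^2) = 6.0733


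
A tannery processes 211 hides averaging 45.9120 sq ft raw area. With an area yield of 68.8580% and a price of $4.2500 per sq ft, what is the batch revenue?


Raw_total = N * avg_area = 211 * 45.9120 = 9687.4320 sq ft
Finished = Raw_total * yield / 100 = 9687.4320 * 68.8580 / 100 = 6670.5719 sq ft
Value = Finished * price = 6670.5719 * 4.2500 = 28349.9307 $


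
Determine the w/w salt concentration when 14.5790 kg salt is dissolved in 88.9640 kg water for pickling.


Formula: Conc = salt / (water + salt) * 100
Substituting: Conc = 14.5790 / (88.9640 + 14.5790) * 100
Result: 14.0801 %


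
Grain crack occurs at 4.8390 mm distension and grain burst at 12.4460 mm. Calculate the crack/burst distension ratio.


Formula: Ratio = crack / burst
Substituting: Ratio = 4.8390 / 12.4460
Result: 0.3888


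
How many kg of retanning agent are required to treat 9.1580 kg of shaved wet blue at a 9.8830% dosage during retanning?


Formula: Retan = substrate * pct / 100
Substituting: Retan = 9.1580 * 9.8830 / 100
Result: 0.9051 kg


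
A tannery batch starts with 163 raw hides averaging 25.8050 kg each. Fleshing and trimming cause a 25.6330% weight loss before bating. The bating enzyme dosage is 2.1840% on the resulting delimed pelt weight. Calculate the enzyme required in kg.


Total_raw = N * avg_wt = 163 * 25.8050 = 4206.2150 kg
Substrate = Total_raw * (1 - loss/100) = 4206.2150 * (1 - 25.6330/100) = 3128.0359 kg
Enzyme = Substrate * pct / 100 = 3128.0359 * 2.1840 / 100 = 68.3163 kg


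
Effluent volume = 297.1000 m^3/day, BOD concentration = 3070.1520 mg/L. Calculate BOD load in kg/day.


Formula: BOD_load = volume * conc / 1000
Substituting: BOD_load = 297.1000 * 3070.1520 / 1000
Result: 912.1422 kg/day


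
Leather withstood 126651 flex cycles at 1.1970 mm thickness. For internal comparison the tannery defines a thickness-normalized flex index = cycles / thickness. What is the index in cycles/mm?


Formula: Index = cycles / thickness
Substituting: Index = 126651 / 1.1970
Result: 105807.0175 cycles/mm


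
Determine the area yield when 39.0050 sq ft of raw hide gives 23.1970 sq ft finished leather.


Formula: Yield = finished / raw * 100
Substituting: Yield = 23.1970 / 39.0050 * 100
Result: 59.4719 %


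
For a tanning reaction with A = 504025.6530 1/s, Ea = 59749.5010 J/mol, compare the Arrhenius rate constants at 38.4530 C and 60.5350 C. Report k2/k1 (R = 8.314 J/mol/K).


T1 = 38.4530 + 273.15 = 311.6030 K; T2 = 60.5350 + 273.15 = 333.6850 K
k1 = A * exp(-Ea/(R*T1)) = 504025.6530 * exp(-59749.5010/(8.314*311.6030)) = 4.8547e-05 1/s
k2 = A * exp(-Ea/(R*T2)) = 504025.6530 * exp(-59749.5010/(8.314*333.6850)) = 2.2336e-04 1/s
k2/k1 = 2.2336e-04 / 4.8547e-05 = 4.6009


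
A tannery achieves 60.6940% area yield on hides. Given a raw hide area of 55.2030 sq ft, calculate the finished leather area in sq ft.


Formula: finished = raw * yield / 100
Substituting: finished = 55.2030 * 60.6940 / 100
Result: 33.5049 sq ft


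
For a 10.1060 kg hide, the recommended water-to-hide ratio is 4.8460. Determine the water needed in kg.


Formula: Water = hide_weight * ratio
Substituting: Water = 10.1060 * 4.8460
Result: 48.9737 kg


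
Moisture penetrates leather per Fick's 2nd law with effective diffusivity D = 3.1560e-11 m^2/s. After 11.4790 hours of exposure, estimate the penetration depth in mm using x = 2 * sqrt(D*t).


t = 11.4790 hr * 3600 = 41324.4000 s
D * t = 3.1560e-11 * 41324.4000 = 1.3042e-06
x = 2 * sqrt(D*t) = 2 * sqrt(1.3042e-06) = 0.00228403 m = 2.2840 mm


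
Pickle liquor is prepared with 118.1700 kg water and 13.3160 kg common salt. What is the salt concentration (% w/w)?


Formula: Conc = salt / (water + salt) * 100
Substituting: Conc = 13.3160 / (118.1700 + 13.3160) * 100
Result: 10.1273 %


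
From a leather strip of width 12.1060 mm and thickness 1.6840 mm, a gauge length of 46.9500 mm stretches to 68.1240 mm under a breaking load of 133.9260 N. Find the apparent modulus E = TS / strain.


TS = F / (w * t) = 133.9260 / (12.1060 * 1.6840) = 6.5693 N/mm^2
strain = (Lf - L0) / L0 = (68.1240 - 46.9500) / 46.9500 = 0.4510
E = TS / strain = 6.5693 / 0.4510 = 14.5665 N/mm^2


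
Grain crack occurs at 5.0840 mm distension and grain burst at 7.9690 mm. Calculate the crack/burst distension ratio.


Formula: Ratio = crack / burst
Substituting: Ratio = 5.0840 / 7.9690
Result: 0.6380


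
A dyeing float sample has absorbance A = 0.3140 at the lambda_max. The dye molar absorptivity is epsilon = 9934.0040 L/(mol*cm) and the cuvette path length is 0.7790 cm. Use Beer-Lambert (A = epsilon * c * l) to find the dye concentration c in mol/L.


Formula: c = A / (epsilon * l)
Substituting: c = 0.3140 / (9934.0040 * 0.7790)
Result: 4.0576e-05 mol/L


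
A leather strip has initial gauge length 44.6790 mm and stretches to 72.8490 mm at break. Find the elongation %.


Formula: Elongation = (Lf - L0) / L0 * 100
Substituting: Elongation = (72.8490 - 44.6790) / 44.6790 * 100
Result: 63.0498 %


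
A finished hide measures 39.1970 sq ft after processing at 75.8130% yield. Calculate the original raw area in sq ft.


Formula: raw = finished * 100 / yield
Substituting: raw = 39.1970 * 100 / 75.8130
Result: 51.7022 sq ft


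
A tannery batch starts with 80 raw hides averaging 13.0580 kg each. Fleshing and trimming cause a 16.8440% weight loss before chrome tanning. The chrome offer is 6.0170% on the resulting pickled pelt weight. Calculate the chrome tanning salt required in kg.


Total_raw = N * avg_wt = 80 * 13.0580 = 1044.6400 kg
Substrate = Total_raw * (1 - loss/100) = 1044.6400 * (1 - 16.8440/100) = 868.6808 kg
Chrome = Substrate * pct / 100 = 868.6808 * 6.0170 / 100 = 52.2685 kg


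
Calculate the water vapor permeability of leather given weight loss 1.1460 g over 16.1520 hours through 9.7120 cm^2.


Formula: WVP = loss / (area * time)
Substituting: WVP = 1.1460 / (9.7120 * 16.1520)
Result: 0.00730549 g/(cm^2*hr)


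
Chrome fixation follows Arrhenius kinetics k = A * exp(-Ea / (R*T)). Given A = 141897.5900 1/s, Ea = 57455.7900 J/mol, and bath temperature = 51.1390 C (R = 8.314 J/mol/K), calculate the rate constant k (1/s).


T_K = T_C + 273.15 = 51.1390 + 273.15 = 324.2890 K
exponent = -Ea / (R * T_K) = -57455.7900 / (8.314 * 324.2890) = -21.3104
k = A * exp(exponent) = 141897.5900 * exp(-21.3104) = 7.8884e-05 1/s


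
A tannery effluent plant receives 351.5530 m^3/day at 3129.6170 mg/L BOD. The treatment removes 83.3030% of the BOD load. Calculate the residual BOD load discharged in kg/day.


Load_in = volume * conc / 1000 = 351.5530 * 3129.6170 / 1000 = 1100.2262 kg/day
Removed = Load_in * eff / 100 = 1100.2262 * 83.3030 / 100 = 916.5215 kg/day
Load_out = Load_in - Removed = 1100.2262 - 916.5215 = 183.7048 kg/day


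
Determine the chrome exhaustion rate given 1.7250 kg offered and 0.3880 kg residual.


Formula: Uptake = (offered - residual) / offered * 100
Substituting: Uptake = (1.7250 - 0.3880) / 1.7250 * 100
Result: 77.5072 %


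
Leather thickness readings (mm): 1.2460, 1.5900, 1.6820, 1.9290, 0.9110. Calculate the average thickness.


Formula: Average = sum / n
Substituting: Average = 7.3580 / 5
Result: 1.4716 mm


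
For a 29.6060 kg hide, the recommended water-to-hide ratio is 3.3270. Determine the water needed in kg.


Formula: Water = hide_weight * ratio
Substituting: Water = 29.6060 * 3.3270
Result: 98.4992 kg


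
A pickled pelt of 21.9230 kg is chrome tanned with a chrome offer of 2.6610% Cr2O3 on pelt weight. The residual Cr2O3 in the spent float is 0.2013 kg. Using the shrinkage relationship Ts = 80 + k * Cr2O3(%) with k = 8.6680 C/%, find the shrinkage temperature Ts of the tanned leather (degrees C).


Offered = pelt * offer_pct / 100 = 21.9230 * 2.6610 / 100 = 0.5834 kg
Uptake = offered - residual = 0.5834 - 0.2013 = 0.3821 kg
Cr2O3% on pelt = uptake / pelt * 100 = 0.3821 / 21.9230 * 100 = 1.7428 %
Ts = 80 + k * Cr2O3% = 80 + 8.6680 * 1.7428 = 95.1065 C


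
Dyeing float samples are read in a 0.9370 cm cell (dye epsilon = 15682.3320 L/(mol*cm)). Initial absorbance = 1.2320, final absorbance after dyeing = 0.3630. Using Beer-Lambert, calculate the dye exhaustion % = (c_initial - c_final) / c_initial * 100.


c_initial = A_i / (epsilon * l) = 1.2320 / (15682.3320 * 0.9370) = 8.3842e-05 mol/L
c_final = A_f / (epsilon * l) = 0.3630 / (15682.3320 * 0.9370) = 2.4703e-05 mol/L
Exhaustion = (c_initial - c_final) / c_initial * 100 = (8.3842e-05 - 2.4703e-05) / 8.3842e-05 * 100 = 70.5357 %


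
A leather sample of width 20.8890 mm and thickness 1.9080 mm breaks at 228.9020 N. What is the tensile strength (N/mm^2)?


Formula: TS = force / (width * thickness)
Substituting: TS = 228.9020 / (20.8890 * 1.9080)
Result: 5.7432 N/mm^2


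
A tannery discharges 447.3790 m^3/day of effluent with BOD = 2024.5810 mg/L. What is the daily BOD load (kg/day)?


Formula: BOD_load = volume * conc / 1000
Substituting: BOD_load = 447.3790 * 2024.5810 / 1000
Result: 905.7550 kg/day


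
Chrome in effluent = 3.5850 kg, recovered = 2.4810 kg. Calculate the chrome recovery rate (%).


Formula: Recovery = recovered / input * 100
Substituting: Recovery = 2.4810 / 3.5850 * 100
Result: 69.2050 %


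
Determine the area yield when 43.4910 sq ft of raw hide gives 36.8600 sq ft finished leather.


Formula: Yield = finished / raw * 100
Substituting: Yield = 36.8600 / 43.4910 * 100
Result: 84.7532 %


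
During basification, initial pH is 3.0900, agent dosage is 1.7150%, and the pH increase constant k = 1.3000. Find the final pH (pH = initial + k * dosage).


Formula: pH_final = pH_initial + k * base_pct
Substituting: pH_final = 3.0900 + 1.3000 * 1.7150
Result: 5.3195


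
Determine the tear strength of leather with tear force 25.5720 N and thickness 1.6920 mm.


Formula: Tear strength = force / thickness
Substituting: Tear strength = 25.5720 / 1.6920
Result: 15.1135 N/mm


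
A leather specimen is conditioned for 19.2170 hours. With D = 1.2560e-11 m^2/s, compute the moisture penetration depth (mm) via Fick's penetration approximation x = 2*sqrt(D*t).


t = 19.2170 hr * 3600 = 69181.2000 s
D * t = 1.2560e-11 * 69181.2000 = 8.6892e-07
x = 2 * sqrt(D*t) = 2 * sqrt(8.6892e-07) = 0.00186431 m = 1.8643 mm


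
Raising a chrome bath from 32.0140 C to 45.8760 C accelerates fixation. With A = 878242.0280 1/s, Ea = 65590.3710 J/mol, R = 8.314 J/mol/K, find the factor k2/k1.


T1 = 32.0140 + 273.15 = 305.1640 K; T2 = 45.8760 + 273.15 = 319.0260 K
k1 = A * exp(-Ea/(R*T1)) = 878242.0280 * exp(-65590.3710/(8.314*305.1640)) = 5.2019e-06 1/s
k2 = A * exp(-Ea/(R*T2)) = 878242.0280 * exp(-65590.3710/(8.314*319.0260)) = 1.5996e-05 1/s
k2/k1 = 1.5996e-05 / 5.2019e-06 = 3.0750


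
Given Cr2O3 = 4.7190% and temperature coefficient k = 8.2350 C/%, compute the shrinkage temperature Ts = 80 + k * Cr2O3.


Formula: Ts = 80 + k * Cr2O3
Substituting: Ts = 80 + 8.2350 * 4.7190
Result: 118.8610 C


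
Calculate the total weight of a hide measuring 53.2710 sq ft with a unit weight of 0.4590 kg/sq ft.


Formula: Weight = area * weight_per_sqft
Substituting: Weight = 53.2710 * 0.4590
Result: 24.4514 kg


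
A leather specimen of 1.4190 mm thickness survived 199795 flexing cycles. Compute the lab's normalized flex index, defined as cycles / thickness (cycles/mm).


Formula: Index = cycles / thickness
Substituting: Index = 199795 / 1.4190
Result: 140799.8591 cycles/mm


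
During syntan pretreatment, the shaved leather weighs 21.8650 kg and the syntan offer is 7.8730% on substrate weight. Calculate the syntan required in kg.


Formula: Syntan = substrate * pct / 100
Substituting: Syntan = 21.8650 * 7.8730 / 100
Result: 1.7214 kg


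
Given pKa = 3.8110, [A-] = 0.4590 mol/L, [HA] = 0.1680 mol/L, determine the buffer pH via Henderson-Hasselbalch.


ratio = [A-] / [HA] = 0.4590 / 0.1680 = 2.7321
log10(ratio) = 0.4365
pH = pKa + log10(ratio) = 3.8110 + 0.4365 = 4.2475


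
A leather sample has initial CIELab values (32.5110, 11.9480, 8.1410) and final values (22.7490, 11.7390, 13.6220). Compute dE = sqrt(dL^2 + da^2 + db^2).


dL = -9.7620, da = -0.2090, db = 5.4810
dE = sqrt((-9.7620)^2 + (-0.2090)^2 + 5.4810^2) = 11.1974


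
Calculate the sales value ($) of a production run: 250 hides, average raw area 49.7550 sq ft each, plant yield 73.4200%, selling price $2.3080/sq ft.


Raw_total = N * avg_area = 250 * 49.7550 = 12438.7500 sq ft
Finished = Raw_total * yield / 100 = 12438.7500 * 73.4200 / 100 = 9132.5302 sq ft
Value = Finished * price = 9132.5302 * 2.3080 = 21077.8798 $


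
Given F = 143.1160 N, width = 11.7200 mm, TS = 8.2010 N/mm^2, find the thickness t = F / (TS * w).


Formula: t = F / (TS * w)
Substituting: t = 143.1160 / (8.2010 * 11.7200)
Result: 1.4890 mm


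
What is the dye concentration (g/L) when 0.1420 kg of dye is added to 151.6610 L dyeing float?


Formula: Conc = dye_mass(kg) / volume(L) * 1000
Substituting: Conc = 0.1420 / 151.6610 * 1000
Result: 0.9363 g/L


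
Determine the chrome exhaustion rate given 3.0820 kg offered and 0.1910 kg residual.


Formula: Uptake = (offered - residual) / offered * 100
Substituting: Uptake = (3.0820 - 0.1910) / 3.0820 * 100
Result: 93.8027 %


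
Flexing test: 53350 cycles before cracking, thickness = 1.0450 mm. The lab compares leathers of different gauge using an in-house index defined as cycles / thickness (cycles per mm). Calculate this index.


Formula: Index = cycles / thickness
Substituting: Index = 53350 / 1.0450
Result: 51052.6316 cycles/mm


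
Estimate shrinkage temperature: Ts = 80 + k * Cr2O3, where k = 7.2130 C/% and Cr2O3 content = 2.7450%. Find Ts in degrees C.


Formula: Ts = 80 + k * Cr2O3
Substituting: Ts = 80 + 7.2130 * 2.7450
Result: 99.7997 C


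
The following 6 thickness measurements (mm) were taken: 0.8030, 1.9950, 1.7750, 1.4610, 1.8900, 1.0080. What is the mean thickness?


Formula: Average = sum / n
Substituting: Average = 8.9320 / 6
Result: 1.4887 mm


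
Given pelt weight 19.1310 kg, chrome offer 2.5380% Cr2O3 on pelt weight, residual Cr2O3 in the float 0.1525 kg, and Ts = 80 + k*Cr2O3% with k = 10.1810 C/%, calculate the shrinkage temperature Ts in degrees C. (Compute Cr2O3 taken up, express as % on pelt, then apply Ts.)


Offered = pelt * offer_pct / 100 = 19.1310 * 2.5380 / 100 = 0.4855 kg
Uptake = offered - residual = 0.4855 - 0.1525 = 0.3330 kg
Cr2O3% on pelt = uptake / pelt * 100 = 0.3330 / 19.1310 * 100 = 1.7409 %
Ts = 80 + k * Cr2O3% = 80 + 10.1810 * 1.7409 = 97.7237 C


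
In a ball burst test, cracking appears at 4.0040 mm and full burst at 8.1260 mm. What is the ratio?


Formula: Ratio = crack / burst
Substituting: Ratio = 4.0040 / 8.1260
Result: 0.4927


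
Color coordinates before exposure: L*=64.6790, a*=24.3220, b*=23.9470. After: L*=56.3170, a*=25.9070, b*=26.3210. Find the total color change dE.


dL = -8.3620, da = 1.5850, db = 2.3740
dE = sqrt((-8.3620)^2 + 1.5850^2 + 2.3740^2) = 8.8358


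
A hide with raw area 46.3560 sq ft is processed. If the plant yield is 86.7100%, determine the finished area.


Formula: finished = raw * yield / 100
Substituting: finished = 46.3560 * 86.7100 / 100
Result: 40.1953 sq ft


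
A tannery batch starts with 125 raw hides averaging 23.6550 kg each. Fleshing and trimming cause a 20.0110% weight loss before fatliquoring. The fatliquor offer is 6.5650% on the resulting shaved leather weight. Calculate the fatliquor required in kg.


Total_raw = N * avg_wt = 125 * 23.6550 = 2956.8750 kg
Substrate = Total_raw * (1 - loss/100) = 2956.8750 * (1 - 20.0110/100) = 2365.1747 kg
Fat = Substrate * pct / 100 = 2365.1747 * 6.5650 / 100 = 155.2737 kg


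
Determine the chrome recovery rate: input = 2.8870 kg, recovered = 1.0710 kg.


Formula: Recovery = recovered / input * 100
Substituting: Recovery = 1.0710 / 2.8870 * 100
Result: 37.0973 %


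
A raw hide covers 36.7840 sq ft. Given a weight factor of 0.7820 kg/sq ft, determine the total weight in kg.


Formula: Weight = area * weight_per_sqft
Substituting: Weight = 36.7840 * 0.7820
Result: 28.7651 kg


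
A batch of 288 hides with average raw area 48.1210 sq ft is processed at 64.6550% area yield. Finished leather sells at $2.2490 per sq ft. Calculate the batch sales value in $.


Raw_total = N * avg_area = 288 * 48.1210 = 13858.8480 sq ft
Finished = Raw_total * yield / 100 = 13858.8480 * 64.6550 / 100 = 8960.4382 sq ft
Value = Finished * price = 8960.4382 * 2.2490 = 20152.0255 $


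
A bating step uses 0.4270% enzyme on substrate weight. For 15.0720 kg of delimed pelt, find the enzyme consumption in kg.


Formula: Enzyme = substrate * pct / 100
Substituting: Enzyme = 15.0720 * 0.4270 / 100
Result: 0.0643574 kg


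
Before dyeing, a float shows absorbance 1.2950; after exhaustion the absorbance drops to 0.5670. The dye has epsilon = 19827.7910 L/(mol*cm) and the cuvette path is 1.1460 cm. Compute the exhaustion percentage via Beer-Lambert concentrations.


c_initial = A_i / (epsilon * l) = 1.2950 / (19827.7910 * 1.1460) = 5.6992e-05 mol/L
c_final = A_f / (epsilon * l) = 0.5670 / (19827.7910 * 1.1460) = 2.4953e-05 mol/L
Exhaustion = (c_initial - c_final) / c_initial * 100 = (5.6992e-05 - 2.4953e-05) / 5.6992e-05 * 100 = 56.2162 %


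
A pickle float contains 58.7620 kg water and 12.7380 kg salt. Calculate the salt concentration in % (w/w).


Formula: Conc = salt / (water + salt) * 100
Substituting: Conc = 12.7380 / (58.7620 + 12.7380) * 100
Result: 17.8154 %


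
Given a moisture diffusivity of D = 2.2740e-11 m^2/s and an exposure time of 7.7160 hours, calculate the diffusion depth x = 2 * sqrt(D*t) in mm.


t = 7.7160 hr * 3600 = 27777.6000 s
D * t = 2.2740e-11 * 27777.6000 = 6.3166e-07
x = 2 * sqrt(D*t) = 2 * sqrt(6.3166e-07) = 0.00158954 m = 1.5895 mm
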